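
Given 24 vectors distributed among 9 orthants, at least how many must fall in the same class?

By pigeonhole with 24 objects and 9 categories: ceiling(24/9).

Final answer: 3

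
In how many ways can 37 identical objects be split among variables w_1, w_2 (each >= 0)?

Stars and bars with 37 stars and 1 bars:
C(37+2-1, 2-1) = C(38,1).

Final answer: C(38,1) = 38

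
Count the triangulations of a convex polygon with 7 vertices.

This is counted by the nth Catalan number C_n. Here n = 7 - 2 = 5.
C_n = C(2n,n)/(n+1), so C_{5} = C(10,5)/6 = 252/6.

Final answer: C_{5} = 42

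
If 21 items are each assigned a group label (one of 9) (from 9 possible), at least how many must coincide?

There are 9 possible values for group label (one of 9). With 21 items and 9 categories, by pigeonhole: ceiling(21/9).

Final answer: 3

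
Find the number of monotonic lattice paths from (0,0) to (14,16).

Each path has 14 right steps and 16 up steps in some order (30 steps total).
Choose which 16 of the 30 steps are up: C(30,16).

Final answer: C(30,16) = 145422675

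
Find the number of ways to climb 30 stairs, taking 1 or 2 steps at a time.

Let f(n) count the ways. The last step is size 1 or 2, so f(n) = f(n-1) + f(n-2) with f(1)=1, f(2)=2.
Computing successive values: f(1)=1, f(2)=2, f(3)=3, f(4)=5, f(5)=8, f(6)=13, f(7)=21, f(8)=34, f(9)=55, f(10)=89, f(11)=144, f(12)=233, f(13)=377, f(14)=610, f(15)=987, f(16)=1597, f(17)=2584, f(18)=4181, f(19)=6765, f(20)=10946, f(21)=17711, f(22)=28657, f(23)=46368, f(24)=75025, f(25)=121393, f(26)=196418, f(27)=317811, f(28)=514229, f(29)=832040, f(30)=1346269.

Final answer: 1346269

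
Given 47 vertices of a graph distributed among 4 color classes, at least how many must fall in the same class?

By pigeonhole with 47 objects and 4 categories: ceiling(47/4).

Final answer: 12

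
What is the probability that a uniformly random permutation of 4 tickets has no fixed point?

Use the recurrence D(n) = (n-1)(D(n-1) + D(n-2)) with D(0)=1, D(1)=0.
Building up: D(2)=1, D(3)=2, D(4)=9.
Total arrangements: 4! = 24.
Probability = D(4)/4! = 3/8.

Final answer: D(4)/4! = 9/24 = 0.375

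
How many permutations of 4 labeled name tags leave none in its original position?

Derangements satisfy D(n) = (n-1)(D(n-1) + D(n-2)), starting from D(0)=1, D(1)=0.
D(2) = 1 x (0 + 1) = 1
D(3) = 2 x (1 + 0) = 2
D(4) = 3 x (D(3) + D(2)) = 3 x (2 + 1)

Final answer: D(4) = 9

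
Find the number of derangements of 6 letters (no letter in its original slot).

Derangements satisfy D(n) = (n-1)(D(n-1) + D(n-2)), starting from D(0)=1, D(1)=0.
D(2) = 1 x (0 + 1) = 1
D(3) = 2 x (1 + 0) = 2
D(4) = 3 x (2 + 1) = 9
D(5) = 4 x (9 + 2) = 44
D(6) = 5 x (D(5) + D(4)) = 5 x (44 + 9)

Final answer: D(6) = 265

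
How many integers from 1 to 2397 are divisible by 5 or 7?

Multiples of 5: 479. Multiples of 7: 342. Of both (lcm=35): 68.
By inclusion-exclusion: 479 + 342 - 68.

Final answer: 753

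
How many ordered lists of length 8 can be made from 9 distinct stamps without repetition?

P(9,8) = 9!/(9-8)! = 9!/1!.

Final answer: P(9,8) = 362880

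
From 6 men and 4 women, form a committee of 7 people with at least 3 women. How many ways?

Sum over valid woman counts:
C(4,3)C(6,4) = 60
C(4,4)C(6,3) = 20
Total: 60 + 20.

Final answer: 80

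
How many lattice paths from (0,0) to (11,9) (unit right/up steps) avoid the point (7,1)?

Total paths to (11,9): C(20,9) = 167960.
Paths through (7,1): C(8,1) x C(12,8) = 3960.
Avoiding (7,1): 167960 - 3960.

Final answer: 164000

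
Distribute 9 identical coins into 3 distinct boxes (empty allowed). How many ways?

Stars and bars: C(n+k-1, k-1) = C(11,2).

Final answer: C(11,2) = 55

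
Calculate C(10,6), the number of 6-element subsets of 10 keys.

C(10,6) = 10!/(6! x (10-6)!).

Final answer: C(10,6) = 210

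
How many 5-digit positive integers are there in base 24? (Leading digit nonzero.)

These are the integers in [24^4, 24^5), so the count is 24^5 - 24^4 = 23 x 24^4.

Final answer: 7630848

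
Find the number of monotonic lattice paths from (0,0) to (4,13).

Each path has 4 right steps and 13 up steps in some order (17 steps total).
Choose which 13 of the 17 steps are up: C(17,13).

Final answer: C(17,13) = 2380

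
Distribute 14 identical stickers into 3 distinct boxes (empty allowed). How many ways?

Stars and bars: C(n+k-1, k-1) = C(16,2).

Final answer: C(16,2) = 120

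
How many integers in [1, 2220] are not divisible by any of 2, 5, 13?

|div by 2|=1110, |div by 5|=444, |div by 13|=170.
|div by 2&5|=222, |div by 2&13|=85, |div by 5&13|=34, |div by all|=17.
By inclusion-exclusion, divisible by at least one: 1110+444+170-222-85-34+17 = 1400.
Not divisible by any: 2220 - 1400.

Final answer: 820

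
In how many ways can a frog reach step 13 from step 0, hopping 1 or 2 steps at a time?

Let f(n) be the number of climbs. Removing the last move (1 or 2 steps) gives f(n) = f(n-1) + f(n-2); base cases f(1)=1, f(2)=2.
Computing successive values: f(1)=1, f(2)=2, f(3)=3, f(4)=5, f(5)=8, f(6)=13, f(7)=21, f(8)=34, f(9)=55, f(10)=89, f(11)=144, f(12)=233, f(13)=377.

Final answer: 377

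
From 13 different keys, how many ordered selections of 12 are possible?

P(13,12) = 13!/(13-12)! = 13!/1!.

Final answer: P(13,12) = 6227020800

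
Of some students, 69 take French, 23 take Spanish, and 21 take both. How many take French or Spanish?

|A union B| = |A| + |B| - |A intersect B| = 69 + 23 - 21.

Final answer: 71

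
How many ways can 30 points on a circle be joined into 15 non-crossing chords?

This is a standard Catalan-number count: the answer is C_n. Here n = 30/2 = 15.
C_n = (2n)!/(n!(n+1)!), so C_{15} = 30!/(15! x 16!) = C(30,15)/16 = 155117520/16.

Final answer: C_{15} = 9694845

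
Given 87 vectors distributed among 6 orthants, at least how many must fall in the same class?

By pigeonhole with 87 objects and 6 categories: ceiling(87/6).

Final answer: 15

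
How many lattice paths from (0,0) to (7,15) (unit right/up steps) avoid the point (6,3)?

Total paths to (7,15): C(22,15) = 170544.
Paths through (6,3): C(9,3) x C(13,12) = 1092.
Avoiding (6,3): 170544 - 1092.

Final answer: 169452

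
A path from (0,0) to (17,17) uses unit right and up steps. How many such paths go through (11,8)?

Paths (0,0)->(11,8): C(19,8) = 75582.
Paths (11,8)->(17,17): C(15,9) = 5005.
By multiplication principle: 75582 x 5005.

Final answer: 378287910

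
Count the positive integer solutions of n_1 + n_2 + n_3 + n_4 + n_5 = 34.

Substitute n'_i = n_i - 1 (so n'_i >= 0). Then sum n'_i = 34 - 5 = 29.
Stars and bars: C(29+5-1, 5-1) = C(33,4).

Final answer: C(33,4) = 40920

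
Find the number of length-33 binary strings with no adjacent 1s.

Classify by the final bit: ...0 gives a(n-1) strings, ...01 gives a(n-2) strings. Thus a(n) = a(n-1) + a(n-2) with a(1)=2, a(2)=3.
Computing successive values: a(1)=2, a(2)=3, a(3)=5, a(4)=8, a(5)=13, a(6)=21, a(7)=34, a(8)=55, a(9)=89, a(10)=144, a(11)=233, a(12)=377, a(13)=610, a(14)=987, a(15)=1597, a(16)=2584, a(17)=4181, a(18)=6765, a(19)=10946, a(20)=17711, a(21)=28657, a(22)=46368, a(23)=75025, a(24)=121393, a(25)=196418, a(26)=317811, a(27)=514229, a(28)=832040, a(29)=1346269, a(30)=2178309, a(31)=3524578, a(32)=5702887, a(33)=9227465.

Final answer: 9227465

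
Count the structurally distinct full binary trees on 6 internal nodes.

This is a standard Catalan-number count: the answer is C_n. Here n = 6.
C_n = (2n)!/(n!(n+1)!), so C_{6} = 12!/(6! x 7!) = C(12,6)/7 = 924/7.

Final answer: C_{6} = 132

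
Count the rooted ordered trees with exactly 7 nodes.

This is counted by the nth Catalan number C_n. Here n = 7 - 1 = 6.
Using C_0 = 1 and C_(k+1) = C_k x 2(2k+1)/(k+2), build up term by term: C_1=1, C_2=2, C_3=5, C_4=14, C_5=42, C_6=132.

Final answer: C_{6} = 132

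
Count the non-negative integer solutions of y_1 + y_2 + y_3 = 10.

Stars and bars with 10 stars and 2 bars:
C(10+3-1, 3-1) = C(12,2).

Final answer: C(12,2) = 66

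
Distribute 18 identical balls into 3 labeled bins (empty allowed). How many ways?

Stars and bars: C(n+k-1, k-1) = C(20,2).

Final answer: C(20,2) = 190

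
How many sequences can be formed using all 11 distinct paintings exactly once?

The number of ways to arrange 11 distinct objects is 11!.

Final answer: 11! = 39916800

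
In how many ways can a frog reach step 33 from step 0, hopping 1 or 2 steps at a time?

Condition on the final move: it is a 1-step (f(n-1) ways to get there) or a 2-step (f(n-2) ways), so f(n) = f(n-1) + f(n-2), with f(1)=1, f(2)=2.
Computing successive values: f(1)=1, f(2)=2, f(3)=3, f(4)=5, f(5)=8, f(6)=13, f(7)=21, f(8)=34, f(9)=55, f(10)=89, f(11)=144, f(12)=233, f(13)=377, f(14)=610, f(15)=987, f(16)=1597, f(17)=2584, f(18)=4181, f(19)=6765, f(20)=10946, f(21)=17711, f(22)=28657, f(23)=46368, f(24)=75025, f(25)=121393, f(26)=196418, f(27)=317811, f(28)=514229, f(29)=832040, f(30)=1346269, f(31)=2178309, f(32)=3524578, f(33)=5702887.

Final answer: 5702887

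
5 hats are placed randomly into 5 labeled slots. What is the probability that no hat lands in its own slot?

D(n) = (n-1)(D(n-1) + D(n-2)), D(0)=1, D(1)=0.
Building up: D(2)=1, D(3)=2, D(4)=9, D(5)=44.
Total arrangements: 5! = 120.
Probability = D(5)/5! = 11/30.

Final answer: D(5)/5! = 44/120 = 0.366667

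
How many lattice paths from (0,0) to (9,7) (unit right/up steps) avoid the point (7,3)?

Total paths to (9,7): C(16,7) = 11440.
Paths through (7,3): C(10,3) x C(6,4) = 1800.
Avoiding (7,3): 11440 - 1800.

Final answer: 9640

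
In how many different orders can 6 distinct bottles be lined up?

The number of ways to arrange 6 distinct objects is 6!.

Final answer: 6! = 720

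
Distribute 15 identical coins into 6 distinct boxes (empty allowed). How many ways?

Stars and bars: C(n+k-1, k-1) = C(20,5).

Final answer: C(20,5) = 15504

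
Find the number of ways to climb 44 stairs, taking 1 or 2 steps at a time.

Let f(n) be the number of climbs. Removing the last move (1 or 2 steps) gives f(n) = f(n-1) + f(n-2); base cases f(1)=1, f(2)=2.
Computing successive values: f(1)=1, f(2)=2, f(3)=3, f(4)=5, f(5)=8, f(6)=13, f(7)=21, f(8)=34, f(9)=55, f(10)=89, f(11)=144, f(12)=233, f(13)=377, f(14)=610, f(15)=987, f(16)=1597, f(17)=2584, f(18)=4181, f(19)=6765, f(20)=10946, f(21)=17711, f(22)=28657, f(23)=46368, f(24)=75025, f(25)=121393, f(26)=196418, f(27)=317811, f(28)=514229, f(29)=832040, f(30)=1346269, f(31)=2178309, f(32)=3524578, f(33)=5702887, f(34)=9227465, f(35)=14930352, f(36)=24157817, f(37)=39088169, f(38)=63245986, f(39)=102334155, f(40)=165580141, f(41)=267914296, f(42)=433494437, f(43)=701408733, f(44)=1134903170.

Final answer: 1134903170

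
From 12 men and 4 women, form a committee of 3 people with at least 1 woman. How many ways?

Sum over valid woman counts:
C(4,1)C(12,2) = 264
C(4,2)C(12,1) = 72
C(4,3)C(12,0) = 4
Total: 264 + 72 + 4.

Final answer: 340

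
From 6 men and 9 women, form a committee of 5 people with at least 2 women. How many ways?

Sum over valid woman counts:
C(9,2)C(6,3) = 720
C(9,3)C(6,2) = 1260
C(9,4)C(6,1) = 756
C(9,5)C(6,0) = 126
Total: 720 + 1260 + 756 + 126.

Final answer: 2862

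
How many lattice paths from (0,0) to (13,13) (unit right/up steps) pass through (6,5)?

Paths (0,0)->(6,5): C(11,5) = 462.
Paths (6,5)->(13,13): C(15,8) = 6435.
By multiplication principle: 462 x 6435.

Final answer: 2972970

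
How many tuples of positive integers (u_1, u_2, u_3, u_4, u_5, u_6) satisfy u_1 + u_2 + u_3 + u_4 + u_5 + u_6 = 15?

Substitute u'_i = u_i - 1 (so u'_i >= 0). Then sum u'_i = 15 - 6 = 9.
Stars and bars: C(9+6-1, 6-1) = C(14,5).

Final answer: C(14,5) = 2002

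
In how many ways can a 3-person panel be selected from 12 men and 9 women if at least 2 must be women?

Sum over valid woman counts:
C(9,2)C(12,1) = 432
C(9,3)C(12,0) = 84
Total: 432 + 84.

Final answer: 516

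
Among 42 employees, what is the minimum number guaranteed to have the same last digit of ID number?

There are 10 possible values for last digit of ID number. With 42 employees and 10 categories, by pigeonhole: ceiling(42/10).

Final answer: 5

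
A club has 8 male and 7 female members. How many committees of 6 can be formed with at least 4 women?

Sum over valid woman counts:
C(7,4)C(8,2) = 980
C(7,5)C(8,1) = 168
C(7,6)C(8,0) = 7
Total: 980 + 168 + 7.

Final answer: 1155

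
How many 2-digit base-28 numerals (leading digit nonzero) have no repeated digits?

The leading digit has 27 choices (anything but zero); the next has 27 (anything but the first), then 26, and so on, one fewer each time.
Total: 27 x 27.

Final answer: 729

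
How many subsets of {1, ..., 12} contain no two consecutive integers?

Condition on whether n belongs to the subset: if not, any valid subset of {1, ..., n-1} works (a(n-1)); if so, n-1 is excluded and the rest is a valid subset of {1, ..., n-2} (a(n-2)). Hence a(n) = a(n-1) + a(n-2), a(1)=2, a(2)=3.
Computing successive values: a(1)=2, a(2)=3, a(3)=5, a(4)=8, a(5)=13, a(6)=21, a(7)=34, a(8)=55, a(9)=89, a(10)=144, a(11)=233, a(12)=377.

Final answer: 377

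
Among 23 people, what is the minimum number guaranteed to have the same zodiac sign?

There are 12 possible values for zodiac sign. With 23 people and 12 categories, by pigeonhole: ceiling(23/12).

Final answer: 2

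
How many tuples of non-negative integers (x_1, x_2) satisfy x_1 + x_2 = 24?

Stars and bars with 24 stars and 1 bars:
C(24+2-1, 2-1) = C(25,1).

Final answer: C(25,1) = 25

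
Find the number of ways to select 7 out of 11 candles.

C(11,7) = 11!/(7! x 4!).

Final answer: \binom{11}{7} = 330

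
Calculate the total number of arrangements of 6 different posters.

The number of ways to arrange 6 distinct objects is 6!.

Final answer: 6! = 720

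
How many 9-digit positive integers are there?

These are the integers in [10^8, 10^9), so the count is 10^9 - 10^8 = 9 x 10^8.

Final answer: 900000000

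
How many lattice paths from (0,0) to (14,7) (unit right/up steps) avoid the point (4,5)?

Total paths to (14,7): C(21,7) = 116280.
Paths through (4,5): C(9,5) x C(12,2) = 8316.
Avoiding (4,5): 116280 - 8316.

Final answer: 107964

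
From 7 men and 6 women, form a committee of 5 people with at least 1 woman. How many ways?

Sum over valid woman counts:
C(6,1)C(7,4) = 210
C(6,2)C(7,3) = 525
C(6,3)C(7,2) = 420
C(6,4)C(7,1) = 105
C(6,5)C(7,0) = 6
Total: 210 + 525 + 420 + 105 + 6.

Final answer: 1266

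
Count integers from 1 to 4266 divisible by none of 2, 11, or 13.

|div by 2|=2133, |div by 11|=387, |div by 13|=328.
|div by 2&11|=193, |div by 2&13|=164, |div by 11&13|=29, |div by all|=14.
By inclusion-exclusion, divisible by at least one: 2133+387+328-193-164-29+14 = 2476.
Not divisible by any: 4266 - 2476.

Final answer: 1790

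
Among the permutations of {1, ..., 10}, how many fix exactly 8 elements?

Choose which 8 elements are fixed: C(10,8) = 45.
Derange the remaining 2 using D(j) = (j-1)(D(j-1) + D(j-2)), D(0)=1, D(1)=0: D(2)=1.
Total: 45 x 1.

Final answer: C(10,8) D(2) = 45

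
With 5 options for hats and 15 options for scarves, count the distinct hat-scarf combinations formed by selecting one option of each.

By the multiplication principle: 5 x 15.

Final answer: 75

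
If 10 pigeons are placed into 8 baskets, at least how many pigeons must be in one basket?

By the pigeonhole principle: ceiling(10/8).

Final answer: 2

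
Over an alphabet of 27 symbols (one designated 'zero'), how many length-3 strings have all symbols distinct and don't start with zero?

First digit: 26 (nonzero). Second: 26 (not first). Third: 25, etc.
Total: 26 x 26 x 25.

Final answer: 16900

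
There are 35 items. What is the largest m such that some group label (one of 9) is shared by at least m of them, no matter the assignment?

There are 9 possible values for group label (one of 9). With 35 items and 9 categories, by pigeonhole: ceiling(35/9).

Final answer: 4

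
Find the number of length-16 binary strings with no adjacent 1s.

A valid string ends in 0 (append to any length-(n-1) valid string) or in 01 (append to any length-(n-2) valid string), so a(n) = a(n-1) + a(n-2) with a(1)=2, a(2)=3.
Building up term by term: a(1)=2, a(2)=3, a(3)=5, a(4)=8, a(5)=13, a(6)=21, a(7)=34, a(8)=55, a(9)=89, a(10)=144, a(11)=233, a(12)=377, a(13)=610, a(14)=987, a(15)=1597, a(16)=2584.

Final answer: 2584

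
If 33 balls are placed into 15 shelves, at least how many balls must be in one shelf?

By the pigeonhole principle: ceiling(33/15).

Final answer: 3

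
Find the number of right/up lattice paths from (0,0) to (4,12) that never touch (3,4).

Total paths to (4,12): C(16,12) = 1820.
Paths through (3,4): C(7,4) x C(9,8) = 315.
Avoiding (3,4): 1820 - 315.

Final answer: 1505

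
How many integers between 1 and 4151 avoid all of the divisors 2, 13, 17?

|div by 2|=2075, |div by 13|=319, |div by 17|=244.
|div by 2&13|=159, |div by 2&17|=122, |div by 13&17|=18, |div by all|=9.
By inclusion-exclusion, divisible by at least one: 2075+319+244-159-122-18+9 = 2348.
Not divisible by any: 4151 - 2348.

Final answer: 1803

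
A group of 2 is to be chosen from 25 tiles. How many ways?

C(25,2) = 25!/(2! x (25-2)!).

Final answer: C(25,2) = 300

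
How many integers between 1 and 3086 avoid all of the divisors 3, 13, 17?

|div by 3|=1028, |div by 13|=237, |div by 17|=181.
|div by 3&13|=79, |div by 3&17|=60, |div by 13&17|=13, |div by all|=4.
By inclusion-exclusion, divisible by at least one: 1028+237+181-79-60-13+4 = 1298.
Not divisible by any: 3086 - 1298.

Final answer: 1788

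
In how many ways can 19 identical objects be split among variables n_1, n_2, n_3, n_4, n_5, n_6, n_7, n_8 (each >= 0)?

Stars and bars with 19 stars and 7 bars:
C(19+8-1, 8-1) = C(26,7).

Final answer: C(26,7) = 657800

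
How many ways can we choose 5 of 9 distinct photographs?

C(9,5) = 9!/(5! x (9-5)!).

Final answer: C(9,5) = 126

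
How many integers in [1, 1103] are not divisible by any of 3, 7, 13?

|div by 3|=367, |div by 7|=157, |div by 13|=84.
|div by 3&7|=52, |div by 3&13|=28, |div by 7&13|=12, |div by all|=4.
By inclusion-exclusion, divisible by at least one: 367+157+84-52-28-12+4 = 520.
Not divisible by any: 1103 - 520.

Final answer: 583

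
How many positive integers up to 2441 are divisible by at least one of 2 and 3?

Multiples of 2: 1220. Multiples of 3: 813. Of both (lcm=6): 406.
By inclusion-exclusion: 1220 + 813 - 406.

Final answer: 1627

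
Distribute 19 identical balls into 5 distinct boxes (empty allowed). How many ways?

Stars and bars: C(n+k-1, k-1) = C(23,4).

Final answer: C(23,4) = 8855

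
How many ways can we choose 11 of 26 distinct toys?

C(26,11) = 26!/(11! x 15!).

Final answer: \binom{26}{11} = 7726160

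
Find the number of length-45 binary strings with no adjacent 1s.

Classify by the final bit: ...0 gives a(n-1) strings, ...01 gives a(n-2) strings. Thus a(n) = a(n-1) + a(n-2) with a(1)=2, a(2)=3.
Computing successive values: a(1)=2, a(2)=3, a(3)=5, a(4)=8, a(5)=13, a(6)=21, a(7)=34, a(8)=55, a(9)=89, a(10)=144, a(11)=233, a(12)=377, a(13)=610, a(14)=987, a(15)=1597, a(16)=2584, a(17)=4181, a(18)=6765, a(19)=10946, a(20)=17711, a(21)=28657, a(22)=46368, a(23)=75025, a(24)=121393, a(25)=196418, a(26)=317811, a(27)=514229, a(28)=832040, a(29)=1346269, a(30)=2178309, a(31)=3524578, a(32)=5702887, a(33)=9227465, a(34)=14930352, a(35)=24157817, a(36)=39088169, a(37)=63245986, a(38)=102334155, a(39)=165580141, a(40)=267914296, a(41)=433494437, a(42)=701408733, a(43)=1134903170, a(44)=1836311903, a(45)=2971215073.

Final answer: 2971215073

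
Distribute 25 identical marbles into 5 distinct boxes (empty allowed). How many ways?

Stars and bars: C(n+k-1, k-1) = C(29,4).

Final answer: C(29,4) = 23751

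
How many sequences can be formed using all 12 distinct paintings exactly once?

The number of ways to arrange 12 distinct objects is 12!.

Final answer: 12! = 479001600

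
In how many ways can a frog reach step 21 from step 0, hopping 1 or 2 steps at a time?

Let f(n) count the ways. The last step is size 1 or 2, so f(n) = f(n-1) + f(n-2) with f(1)=1, f(2)=2.
Iterating the recurrence: f(1)=1, f(2)=2, f(3)=3, f(4)=5, f(5)=8, f(6)=13, f(7)=21, f(8)=34, f(9)=55, f(10)=89, f(11)=144, f(12)=233, f(13)=377, f(14)=610, f(15)=987, f(16)=1597, f(17)=2584, f(18)=4181, f(19)=6765, f(20)=10946, f(21)=17711.

Final answer: 17711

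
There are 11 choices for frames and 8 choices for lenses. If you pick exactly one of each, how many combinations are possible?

By the multiplication principle: 11 x 8.

Final answer: 88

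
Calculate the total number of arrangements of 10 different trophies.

The number of ways to arrange 10 distinct objects is 10!.

Final answer: 10! = 3628800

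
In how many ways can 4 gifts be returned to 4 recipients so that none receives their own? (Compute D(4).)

Use the recurrence D(n) = (n-1)(D(n-1) + D(n-2)) with D(0)=1, D(1)=0.
D(2) = 1 x (0 + 1) = 1
D(3) = 2 x (1 + 0) = 2
D(4) = 3 x (D(3) + D(2)) = 3 x (2 + 1)

Final answer: D(4) = 9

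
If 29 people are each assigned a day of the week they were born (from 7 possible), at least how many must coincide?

There are 7 possible values for day of the week they were born. With 29 people and 7 categories, by pigeonhole: ceiling(29/7).

Final answer: 5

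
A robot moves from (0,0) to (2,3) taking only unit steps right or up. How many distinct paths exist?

Each path has 2 right steps and 3 up steps in some order (5 steps total).
Choose which 3 of the 5 steps are up: C(5,3).

Final answer: C(5,3) = 10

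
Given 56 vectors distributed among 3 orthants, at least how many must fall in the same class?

By pigeonhole with 56 objects and 3 categories: ceiling(56/3).

Final answer: 19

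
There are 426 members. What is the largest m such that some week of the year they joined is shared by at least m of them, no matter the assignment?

There are 52 possible values for week of the year they joined. With 426 members and 52 categories, by pigeonhole: ceiling(426/52).

Final answer: 9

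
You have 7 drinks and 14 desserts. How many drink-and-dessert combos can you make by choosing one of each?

By the multiplication principle: 7 x 14.

Final answer: 98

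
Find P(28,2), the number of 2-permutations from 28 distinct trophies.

P(28,2) = 28!/(28-2)! = 28!/26!.

Final answer: P(28,2) = 756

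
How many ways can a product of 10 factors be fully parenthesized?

This is a standard Catalan-number count: the answer is C_n. Here n = 10 - 1 = 9.
C_n = (2n)!/(n!(n+1)!), so C_{9} = 18!/(9! x 10!) = C(18,9)/10 = 48620/10.

Final answer: C_{9} = 4862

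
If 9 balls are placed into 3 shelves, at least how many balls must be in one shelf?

By the pigeonhole principle: ceiling(9/3).

Final answer: 3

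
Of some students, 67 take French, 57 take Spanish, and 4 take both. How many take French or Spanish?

|A union B| = |A| + |B| - |A intersect B| = 67 + 57 - 4.

Final answer: 120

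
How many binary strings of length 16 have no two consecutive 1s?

A valid string ends in 0 (append to any length-(n-1) valid string) or in 01 (append to any length-(n-2) valid string), so a(n) = a(n-1) + a(n-2) with a(1)=2, a(2)=3.
Computing successive values: a(1)=2, a(2)=3, a(3)=5, a(4)=8, a(5)=13, a(6)=21, a(7)=34, a(8)=55, a(9)=89, a(10)=144, a(11)=233, a(12)=377, a(13)=610, a(14)=987, a(15)=1597, a(16)=2584.

Final answer: 2584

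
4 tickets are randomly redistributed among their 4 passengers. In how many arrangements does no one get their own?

Use the recurrence D(n) = (n-1)(D(n-1) + D(n-2)) with D(0)=1, D(1)=0.
D(2) = 1 x (0 + 1) = 1
D(3) = 2 x (1 + 0) = 2
D(4) = 3 x (D(3) + D(2)) = 3 x (2 + 1)

Final answer: D(4) = 9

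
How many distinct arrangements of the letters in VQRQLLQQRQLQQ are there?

Letters (L:3, Q:7, R:2, V:1). Total letters: 13.
Permutations = 13!/(7! x 3! x 2!).

Final answer: 102960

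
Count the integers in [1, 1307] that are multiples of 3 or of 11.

Multiples of 3: 435. Multiples of 11: 118. Of both (lcm=33): 39.
By inclusion-exclusion: 435 + 118 - 39.

Final answer: 514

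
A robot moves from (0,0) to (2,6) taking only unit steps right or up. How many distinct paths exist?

Each path has 2 right steps and 6 up steps in some order (8 steps total).
Choose which 6 of the 8 steps are up: C(8,6).

Final answer: C(8,6) = 28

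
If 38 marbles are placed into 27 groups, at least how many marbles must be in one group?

By the pigeonhole principle: ceiling(38/27).

Final answer: 2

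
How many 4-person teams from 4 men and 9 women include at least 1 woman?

Sum over valid woman counts:
C(9,1)C(4,3) = 36
C(9,2)C(4,2) = 216
C(9,3)C(4,1) = 336
C(9,4)C(4,0) = 126
Total: 36 + 216 + 336 + 126.

Final answer: 714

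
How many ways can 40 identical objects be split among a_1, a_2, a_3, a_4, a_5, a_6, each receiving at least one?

Substitute a'_i = a_i - 1 (so a'_i >= 0). Then sum a'_i = 40 - 6 = 34.
Stars and bars: C(34+6-1, 6-1) = C(39,5).

Final answer: C(39,5) = 575757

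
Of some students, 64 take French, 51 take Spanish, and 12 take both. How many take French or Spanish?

|A union B| = |A| + |B| - |A intersect B| = 64 + 51 - 12.

Final answer: 103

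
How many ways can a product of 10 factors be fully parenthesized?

This is a standard Catalan-number count: the answer is C_n. Here n = 10 - 1 = 9.
C_n = C(2n,n) - C(2n,n+1), so C_{9} = C(18,9) - C(18,10) = 48620 - 43758.

Final answer: C_{9} = 4862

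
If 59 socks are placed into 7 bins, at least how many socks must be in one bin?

By the pigeonhole principle: ceiling(59/7).

Final answer: 9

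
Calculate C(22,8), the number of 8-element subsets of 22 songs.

C(22,8) = 22!/(8! x 14!).

Final answer: \binom{22}{8} = 319770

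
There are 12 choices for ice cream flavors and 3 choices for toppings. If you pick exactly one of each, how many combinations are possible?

By the multiplication principle: 12 x 3.

Final answer: 36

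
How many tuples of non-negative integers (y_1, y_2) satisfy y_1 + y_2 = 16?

Stars and bars with 16 stars and 1 bars:
C(16+2-1, 2-1) = C(17,1).

Final answer: C(17,1) = 17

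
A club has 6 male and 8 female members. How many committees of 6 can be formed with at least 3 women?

Sum over valid woman counts:
C(8,3)C(6,3) = 1120
C(8,4)C(6,2) = 1050
C(8,5)C(6,1) = 336
C(8,6)C(6,0) = 28
Total: 1120 + 1050 + 336 + 28.

Final answer: 2534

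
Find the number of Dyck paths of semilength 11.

Total monotonic paths to (11,11): C(22,11) = 705432.
A path is bad iff it touches y = x + 1; reflecting its initial segment maps bad paths bijectively onto all paths to (10,12), of which there are C(22,12) = 646646.
Valid Dyck paths: 705432 - 646646.
(These counts are the Catalan numbers.)

Final answer: C_{11} = 58786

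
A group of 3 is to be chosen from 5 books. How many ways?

C(5,3) = 5!/(3! x (5-3)!).

Final answer: C(5,3) = 10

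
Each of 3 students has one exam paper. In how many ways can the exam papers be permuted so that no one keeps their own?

Use the recurrence D(n) = (n-1)(D(n-1) + D(n-2)) with D(0)=1, D(1)=0.
D(2) = 1 x (0 + 1) = 1
D(3) = 2 x (D(2) + D(1)) = 2 x (1 + 0)

Final answer: D(3) = 2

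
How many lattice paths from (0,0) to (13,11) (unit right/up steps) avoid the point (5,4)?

Total paths to (13,11): C(24,11) = 2496144.
Paths through (5,4): C(9,4) x C(15,7) = 810810.
Avoiding (5,4): 2496144 - 810810.

Final answer: 1685334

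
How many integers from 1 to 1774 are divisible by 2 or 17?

Multiples of 2: 887. Multiples of 17: 104. Of both (lcm=34): 52.
By inclusion-exclusion: 887 + 104 - 52.

Final answer: 939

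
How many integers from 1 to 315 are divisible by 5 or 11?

Multiples of 5: 63. Multiples of 11: 28. Of both (lcm=55): 5.
By inclusion-exclusion: 63 + 28 - 5.

Final answer: 86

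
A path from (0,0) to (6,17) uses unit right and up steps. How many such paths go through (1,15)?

Paths (0,0)->(1,15): C(16,15) = 16.
Paths (1,15)->(6,17): C(7,2) = 21.
By multiplication principle: 16 x 21.

Final answer: 336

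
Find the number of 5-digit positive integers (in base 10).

The leading digit cannot be 0 (9 options); the other 4 digits can be anything (10 options each).
Total: 9 x 10^4.

Final answer: 90000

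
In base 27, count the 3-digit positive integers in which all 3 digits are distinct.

First digit: 26 (nonzero). Second: 26 (not first). Third: 25, etc.
Total: 26 x 26 x 25.

Final answer: 16900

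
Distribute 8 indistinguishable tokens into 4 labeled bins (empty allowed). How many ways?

Stars and bars: C(n+k-1, k-1) = C(11,3).

Final answer: C(11,3) = 165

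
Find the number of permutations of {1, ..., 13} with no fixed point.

Derangements satisfy D(n) = (n-1)(D(n-1) + D(n-2)), starting from D(0)=1, D(1)=0.
D(2) = 1 x (0 + 1) = 1
D(3) = 2 x (1 + 0) = 2
D(4) = 3 x (2 + 1) = 9
D(5) = 4 x (9 + 2) = 44
D(6) = 5 x (44 + 9) = 265
D(7) = 6 x (265 + 44) = 1854
D(8) = 7 x (1854 + 265) = 14833
D(9) = 8 x (14833 + 1854) = 133496
D(10) = 9 x (133496 + 14833) = 1334961
D(11) = 10 x (1334961 + 133496) = 14684570
D(12) = 11 x (14684570 + 1334961) = 176214841
D(13) = 12 x (D(12) + D(11)) = 12 x (176214841 + 14684570)

Final answer: D(13) = 2290792932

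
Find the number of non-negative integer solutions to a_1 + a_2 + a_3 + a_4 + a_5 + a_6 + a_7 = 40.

Stars and bars with 40 stars and 6 bars:
C(40+7-1, 7-1) = C(46,6).

Final answer: C(46,6) = 9366819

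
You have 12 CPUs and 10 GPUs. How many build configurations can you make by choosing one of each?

By the multiplication principle: 12 x 10.

Final answer: 120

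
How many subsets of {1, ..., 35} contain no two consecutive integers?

Condition on whether n belongs to the subset: if not, any valid subset of {1, ..., n-1} works (a(n-1)); if so, n-1 is excluded and the rest is a valid subset of {1, ..., n-2} (a(n-2)). Hence a(n) = a(n-1) + a(n-2), a(1)=2, a(2)=3.
Computing successive values: a(1)=2, a(2)=3, a(3)=5, a(4)=8, a(5)=13, a(6)=21, a(7)=34, a(8)=55, a(9)=89, a(10)=144, a(11)=233, a(12)=377, a(13)=610, a(14)=987, a(15)=1597, a(16)=2584, a(17)=4181, a(18)=6765, a(19)=10946, a(20)=17711, a(21)=28657, a(22)=46368, a(23)=75025, a(24)=121393, a(25)=196418, a(26)=317811, a(27)=514229, a(28)=832040, a(29)=1346269, a(30)=2178309, a(31)=3524578, a(32)=5702887, a(33)=9227465, a(34)=14930352, a(35)=24157817.

Final answer: 24157817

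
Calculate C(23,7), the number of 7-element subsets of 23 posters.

C(23,7) = 23!/(7! x 16!).

Final answer: \binom{23}{7} = 245157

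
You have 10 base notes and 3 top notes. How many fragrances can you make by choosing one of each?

By the multiplication principle: 10 x 3.

Final answer: 30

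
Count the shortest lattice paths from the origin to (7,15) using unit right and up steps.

Each path has 7 right steps and 15 up steps in some order (22 steps total).
Choose which 15 of the 22 steps are up: C(22,15).

Final answer: C(22,15) = 170544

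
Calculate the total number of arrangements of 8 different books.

The number of ways to arrange 8 distinct objects is 8!.

Final answer: 8! = 40320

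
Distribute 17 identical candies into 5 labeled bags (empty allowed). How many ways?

Stars and bars: C(n+k-1, k-1) = C(21,4).

Final answer: C(21,4) = 5985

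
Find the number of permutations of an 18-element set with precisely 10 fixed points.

Choose which 10 elements are fixed: C(18,10) = 43758.
Derange the remaining 8 using D(j) = (j-1)(D(j-1) + D(j-2)), D(0)=1, D(1)=0: D(2)=1, D(3)=2, D(4)=9, D(5)=44, D(6)=265, D(7)=1854, D(8)=14833.
Total: 43758 x 14833.

Final answer: C(18,10) D(8) = 649062414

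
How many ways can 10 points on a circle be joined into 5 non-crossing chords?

This is counted by the nth Catalan number C_n. Here n = 10/2 = 5.
C_n = C(2n,n) - C(2n,n+1), so C_{5} = C(10,5) - C(10,6) = 252 - 210.

Final answer: C_{5} = 42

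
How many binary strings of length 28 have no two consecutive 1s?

A valid string ends in 0 (append to any length-(n-1) valid string) or in 01 (append to any length-(n-2) valid string), so a(n) = a(n-1) + a(n-2) with a(1)=2, a(2)=3.
Iterating the recurrence: a(1)=2, a(2)=3, a(3)=5, a(4)=8, a(5)=13, a(6)=21, a(7)=34, a(8)=55, a(9)=89, a(10)=144, a(11)=233, a(12)=377, a(13)=610, a(14)=987, a(15)=1597, a(16)=2584, a(17)=4181, a(18)=6765, a(19)=10946, a(20)=17711, a(21)=28657, a(22)=46368, a(23)=75025, a(24)=121393, a(25)=196418, a(26)=317811, a(27)=514229, a(28)=832040.

Final answer: 832040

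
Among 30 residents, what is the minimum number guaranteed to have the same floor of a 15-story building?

There are 15 possible values for floor of a 15-story building. With 30 residents and 15 categories, by pigeonhole: ceiling(30/15).

Final answer: 2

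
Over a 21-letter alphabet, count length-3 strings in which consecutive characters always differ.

First character: 21 choices. Each subsequent: 20 choices (must differ from the previous one).
Total: 21 x 20^2.

Final answer: 21 x 20^{2} = 8400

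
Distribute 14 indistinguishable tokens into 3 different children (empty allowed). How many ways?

Stars and bars: C(n+k-1, k-1) = C(16,2).

Final answer: C(16,2) = 120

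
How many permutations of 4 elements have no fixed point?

Derangements satisfy D(n) = (n-1)(D(n-1) + D(n-2)), starting from D(0)=1, D(1)=0.
Building up: D(2)=1, D(3)=2.
D(4) = 3 x (D(3) + D(2)) = 3 x (2 + 1).

Final answer: D(4) = 9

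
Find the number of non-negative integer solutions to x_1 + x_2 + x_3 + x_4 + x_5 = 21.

Stars and bars with 21 stars and 4 bars:
C(21+5-1, 5-1) = C(25,4).

Final answer: C(25,4) = 12650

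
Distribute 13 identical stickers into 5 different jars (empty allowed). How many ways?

Stars and bars: C(n+k-1, k-1) = C(17,4).

Final answer: C(17,4) = 2380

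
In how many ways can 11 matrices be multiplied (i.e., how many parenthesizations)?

This is counted by the nth Catalan number C_n. Here n = 11 - 1 = 10.
Using C_0 = 1 and C_(k+1) = C_k x 2(2k+1)/(k+2), build up term by term: C_1=1, C_2=2, C_3=5, C_4=14, C_5=42, C_6=132, C_7=429, C_8=1430, C_9=4862, C_10=16796.

Final answer: C_{10} = 16796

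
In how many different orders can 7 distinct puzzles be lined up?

The number of ways to arrange 7 distinct objects is 7!.

Final answer: 7! = 5040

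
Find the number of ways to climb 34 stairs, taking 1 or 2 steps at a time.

Let f(n) be the number of climbs. Removing the last move (1 or 2 steps) gives f(n) = f(n-1) + f(n-2); base cases f(1)=1, f(2)=2.
Building up term by term: f(1)=1, f(2)=2, f(3)=3, f(4)=5, f(5)=8, f(6)=13, f(7)=21, f(8)=34, f(9)=55, f(10)=89, f(11)=144, f(12)=233, f(13)=377, f(14)=610, f(15)=987, f(16)=1597, f(17)=2584, f(18)=4181, f(19)=6765, f(20)=10946, f(21)=17711, f(22)=28657, f(23)=46368, f(24)=75025, f(25)=121393, f(26)=196418, f(27)=317811, f(28)=514229, f(29)=832040, f(30)=1346269, f(31)=2178309, f(32)=3524578, f(33)=5702887, f(34)=9227465.

Final answer: 9227465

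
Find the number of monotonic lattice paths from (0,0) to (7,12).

Each path has 7 right steps and 12 up steps in some order (19 steps total).
Choose which 12 of the 19 steps are up: C(19,12).

Final answer: C(19,12) = 50388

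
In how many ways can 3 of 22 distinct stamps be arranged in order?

P(22,3) = 22!/(22-3)! = 22!/19!.

Final answer: P(22,3) = 9240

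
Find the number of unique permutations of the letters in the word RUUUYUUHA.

Letters (A:1, H:1, R:1, U:5, Y:1). Total letters: 9.
Permutations = 9!/(5!).

Final answer: 3024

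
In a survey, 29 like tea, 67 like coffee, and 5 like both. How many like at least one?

|A union B| = |A| + |B| - |A intersect B| = 29 + 67 - 5.

Final answer: 91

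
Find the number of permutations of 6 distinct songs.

The number of ways to arrange 6 distinct objects is 6!.

Final answer: 6! = 720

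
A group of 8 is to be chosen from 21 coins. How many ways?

C(21,8) = 21!/(8! x (21-8)!).

Final answer: C(21,8) = 203490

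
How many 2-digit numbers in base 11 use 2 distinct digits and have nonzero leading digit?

First digit: 10 (nonzero). Second: 10 (not first). Third: 9, etc.
Total: 10 x 10.

Final answer: 100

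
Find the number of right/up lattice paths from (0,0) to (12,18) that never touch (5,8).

Total paths to (12,18): C(30,18) = 86493225.
Paths through (5,8): C(13,8) x C(17,10) = 25029576.
Avoiding (5,8): 86493225 - 25029576.

Final answer: 61463649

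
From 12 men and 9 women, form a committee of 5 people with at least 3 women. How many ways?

Sum over valid woman counts:
C(9,3)C(12,2) = 5544
C(9,4)C(12,1) = 1512
C(9,5)C(12,0) = 126
Total: 5544 + 1512 + 126.

Final answer: 7182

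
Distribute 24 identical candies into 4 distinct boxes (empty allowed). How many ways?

Stars and bars: C(n+k-1, k-1) = C(27,3).

Final answer: C(27,3) = 2925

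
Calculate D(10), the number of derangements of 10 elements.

D(n) = (n-1)(D(n-1) + D(n-2)), D(0)=1, D(1)=0.
D(2) = 1 x (0 + 1) = 1
D(3) = 2 x (1 + 0) = 2
D(4) = 3 x (2 + 1) = 9
D(5) = 4 x (9 + 2) = 44
D(6) = 5 x (44 + 9) = 265
D(7) = 6 x (265 + 44) = 1854
D(8) = 7 x (1854 + 265) = 14833
D(9) = 8 x (14833 + 1854) = 133496
D(10) = 9 x (D(9) + D(8)) = 9 x (133496 + 14833)

Final answer: D(10) = 1334961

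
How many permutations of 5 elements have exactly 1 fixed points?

Choose which 1 elements are fixed: C(5,1) = 5.
Derange the remaining 4 using D(j) = (j-1)(D(j-1) + D(j-2)), D(0)=1, D(1)=0: D(2)=1, D(3)=2, D(4)=9.
Total: 5 x 9.

Final answer: C(5,1) D(4) = 45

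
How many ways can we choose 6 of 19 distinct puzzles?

C(19,6) = 19!/(6! x 13!).

Final answer: \binom{19}{6} = 27132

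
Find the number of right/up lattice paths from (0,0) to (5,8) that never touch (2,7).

Total paths to (5,8): C(13,8) = 1287.
Paths through (2,7): C(9,7) x C(4,1) = 144.
Avoiding (2,7): 1287 - 144.

Final answer: 1143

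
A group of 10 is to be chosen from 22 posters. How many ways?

C(22,10) = 22!/(10! x 12!).

Final answer: \binom{22}{10} = 646646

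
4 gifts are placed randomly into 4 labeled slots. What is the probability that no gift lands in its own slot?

D(n) = (n-1)(D(n-1) + D(n-2)), D(0)=1, D(1)=0.
Building up: D(2)=1, D(3)=2, D(4)=9.
Total arrangements: 4! = 24.
Probability = D(4)/4! = 3/8.

Final answer: D(4)/4! = 9/24 = 0.375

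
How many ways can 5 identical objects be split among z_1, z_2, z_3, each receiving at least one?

Substitute z'_i = z_i - 1 (so z'_i >= 0). Then sum z'_i = 5 - 3 = 2.
Stars and bars: C(2+3-1, 3-1) = C(4,2).

Final answer: C(4,2) = 6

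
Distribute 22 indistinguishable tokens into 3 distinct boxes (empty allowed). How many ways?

Stars and bars: C(n+k-1, k-1) = C(24,2).

Final answer: C(24,2) = 276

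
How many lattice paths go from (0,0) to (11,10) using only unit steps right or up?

Each path has 11 right steps and 10 up steps in some order (21 steps total).
Choose which 10 of the 21 steps are up: C(21,10).

Final answer: C(21,10) = 352716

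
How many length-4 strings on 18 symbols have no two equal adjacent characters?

First character: 18 choices. Each subsequent: 17 choices (must differ from the previous one).
Total: 18 x 17^3.

Final answer: 18 x 17^{3} = 88434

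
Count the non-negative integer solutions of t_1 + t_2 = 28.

Stars and bars with 28 stars and 1 bars:
C(28+2-1, 2-1) = C(29,1).

Final answer: C(29,1) = 29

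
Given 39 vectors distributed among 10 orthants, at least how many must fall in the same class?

By pigeonhole with 39 objects and 10 categories: ceiling(39/10).

Final answer: 4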